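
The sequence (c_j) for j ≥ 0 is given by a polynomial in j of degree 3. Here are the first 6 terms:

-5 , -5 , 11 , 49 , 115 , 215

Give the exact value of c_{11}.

1865

1st diffs: 0, 16, 38, 66, 100.
2nd diffs: 16, 22, 28, 34.
3rd diffs: 6, 6, 6 (constant).
Newton forward-difference form: c_j = -5 + 16·C(j,2) + 6·C(j,3).
At j = 11: j = 11, so c_{11} = -5 + 880 + 990 = 1865.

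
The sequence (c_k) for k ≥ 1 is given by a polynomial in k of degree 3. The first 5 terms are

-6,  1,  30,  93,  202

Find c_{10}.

1st diffs: 7, 29, 63, 109.
2nd diffs: 22, 34, 46.
3rd diffs: 12, 12 (constant).
Newton forward-difference form: c_k = -6 + 7·C(k-1,1) + 22·C(k-1,2) + 12·C(k-1,3).
At k = 10: k-1 = 9, so c_{10} = -6 + 63 + 792 + 1008 = 1857.

1857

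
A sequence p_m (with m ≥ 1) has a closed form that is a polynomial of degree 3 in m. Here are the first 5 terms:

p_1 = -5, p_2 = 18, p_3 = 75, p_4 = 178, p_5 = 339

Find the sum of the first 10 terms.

7585

1st diffs: 23, 57, 103, 161.
2nd diffs: 34, 46, 58.
3rd diffs: 12, 12 (constant).
So p_m = 2m^3 + 5m^2 - 6m - 6.
Continuing: …, 570, 883, 1290, 1803, …, p_{10} = 2434.
Summing m = 1..10 (10 terms) gives 7585.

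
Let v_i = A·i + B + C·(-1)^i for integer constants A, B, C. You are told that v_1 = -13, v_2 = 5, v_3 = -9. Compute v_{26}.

53

Plug in i = 1, 2, 3: A + B - C = -13; 2A + B + C = 5; 3A + B - C = -9.
Subtracting the first from the second: A + 2C = 18.
Subtracting the second from the third: A - 2C = -14.
Solving: C = 8, A = 2, then B = -7.
Hence v_{26} = 2·26 + (-7) + 8·1 = 53.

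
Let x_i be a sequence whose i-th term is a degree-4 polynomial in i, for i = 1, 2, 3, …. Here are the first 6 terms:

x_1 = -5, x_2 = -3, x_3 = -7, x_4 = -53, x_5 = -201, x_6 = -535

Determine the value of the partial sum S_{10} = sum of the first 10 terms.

1st diffs: 2, -4, -46, -148, -334.
2nd diffs: -6, -42, -102, -186.
3rd diffs: -36, -60, -84.
4th diffs: -24, -24 (constant).
Newton forward-difference form: x_i = -5 + 2·C(i-1,1) + (-6)·C(i-1,2) + (-36)·C(i-1,3) + (-24)·C(i-1,4).
Continuing: -1163, -2217, -3853, -6251.
Summing i = 1..10 (10 terms) gives -14288.

-14288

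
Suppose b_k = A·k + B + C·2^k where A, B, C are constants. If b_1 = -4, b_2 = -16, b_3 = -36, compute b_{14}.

Write the equations: A + B + 2C = -4; 2A + B + 4C = -16; 3A + B + 8C = -36.
Subtracting the first from the second: A + 2C = -12.
Subtracting the second from the third: A + 4C = -20.
Solving: C = -4, A = -4, then B = 8.
Hence b_{14} = -4·14 + 8 + (-4)·16384 = -65584.

-65584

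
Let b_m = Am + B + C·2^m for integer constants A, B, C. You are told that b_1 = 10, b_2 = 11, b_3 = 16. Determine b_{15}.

65500

Write the equations: A + B + 2C = 10; 2A + B + 4C = 11; 3A + B + 8C = 16.
Subtracting the first from the second: A + 2C = 1.
Subtracting the second from the third: A + 4C = 5.
Solving: C = 2, A = -3, then B = 9.
Hence b_{15} = -3·15 + 9 + 2·32768 = 65500.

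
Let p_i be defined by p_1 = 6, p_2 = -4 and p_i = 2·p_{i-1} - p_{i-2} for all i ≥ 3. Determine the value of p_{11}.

-94

p_3 = -14, p_4 = -24, p_5 = -34, p_6 = -44, p_7 = -54, p_8 = -64, p_9 = -74, p_{10} = -84, p_{11} = -94.
(Characteristic roots are 1 and 1.)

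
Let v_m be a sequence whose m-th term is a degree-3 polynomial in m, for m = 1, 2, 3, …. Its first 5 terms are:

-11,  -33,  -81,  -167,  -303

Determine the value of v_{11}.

-2841

1st diffs: -22, -48, -86, -136.
2nd diffs: -26, -38, -50.
3rd diffs: -12, -12 (constant).
Newton forward-difference form: v_m = -11 + (-22)·C(m-1,1) + (-26)·C(m-1,2) + (-12)·C(m-1,3).
At m = 11: m-1 = 10, so v_{11} = -11 - 220 - 1170 - 1440 = -2841.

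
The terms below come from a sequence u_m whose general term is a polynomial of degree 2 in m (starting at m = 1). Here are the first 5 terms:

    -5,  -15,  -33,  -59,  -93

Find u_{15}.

1st diffs: -10, -18, -26, -34.
2nd diffs: -8, -8, -8 (constant).
Newton forward-difference form: u_m = -5 + (-10)·C(m-1,1) + (-8)·C(m-1,2).
At m = 15: m-1 = 14, so u_{15} = -5 - 140 - 728 = -873.

-873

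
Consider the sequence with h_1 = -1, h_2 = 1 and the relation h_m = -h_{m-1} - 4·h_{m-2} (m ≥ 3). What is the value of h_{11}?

-989

Applying the relation repeatedly:
h_3 = 3  h_4 = -7  h_5 = -5  h_6 = 33  h_7 = -13  h_8 = -119  h_9 = 171  h_{10} = 305  h_{11} = -989.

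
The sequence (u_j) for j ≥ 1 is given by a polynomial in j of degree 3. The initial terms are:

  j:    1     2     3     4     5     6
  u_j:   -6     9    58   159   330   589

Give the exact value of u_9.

2074

1st diffs: 15, 49, 101, 171, 259.
2nd diffs: 34, 52, 70, 88.
3rd diffs: 18, 18, 18 (constant).
Newton forward-difference form: u_j = -6 + 15·C(j-1,1) + 34·C(j-1,2) + 18·C(j-1,3).
At j = 9: j-1 = 8, so u_9 = -6 + 120 + 952 + 1008 = 2074.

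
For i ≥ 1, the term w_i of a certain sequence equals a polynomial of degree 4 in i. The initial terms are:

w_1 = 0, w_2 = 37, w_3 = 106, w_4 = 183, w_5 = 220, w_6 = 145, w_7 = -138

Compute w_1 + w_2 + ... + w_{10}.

-5583

1st diffs: 37, 69, 77, 37, -75, -283.
2nd diffs: 32, 8, -40, -112, -208.
3rd diffs: -24, -48, -72, -96.
4th diffs: -24, -24, -24 (constant).
So w_i = -i^4 + 6i^3 + 5i^2 - 5i - 5.
Continuing: -749, -1832, -3555.
Summing i = 1..10 (10 terms) gives -5583.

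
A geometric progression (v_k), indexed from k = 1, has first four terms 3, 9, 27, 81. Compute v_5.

243

Common ratio r = 3.
v_k = 3·3^(k-1).
v_5 = 3·3^4 = 243.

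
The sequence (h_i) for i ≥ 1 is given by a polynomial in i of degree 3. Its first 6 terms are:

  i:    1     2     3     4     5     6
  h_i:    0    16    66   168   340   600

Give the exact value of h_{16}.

12000

1st diffs: 16, 50, 102, 172, 260.
2nd diffs: 34, 52, 70, 88.
3rd diffs: 18, 18, 18 (constant).
Newton forward-difference form: h_i = 16·C(i-1,1) + 34·C(i-1,2) + 18·C(i-1,3).
At i = 16: i-1 = 15, so h_{16} = 240 + 3570 + 8190 = 12000.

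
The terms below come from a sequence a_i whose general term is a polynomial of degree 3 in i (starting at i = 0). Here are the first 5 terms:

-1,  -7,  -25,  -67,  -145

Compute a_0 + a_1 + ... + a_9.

1st diffs: -6, -18, -42, -78.
2nd diffs: -12, -24, -36.
3rd diffs: -12, -12 (constant).
So a_i = -2i^3 - 4i - 1.
Continuing: …, -271, -457, -715, -1057, …, a_9 = -1495.
Summing i = 0..9 (10 terms) gives -4240.

-4240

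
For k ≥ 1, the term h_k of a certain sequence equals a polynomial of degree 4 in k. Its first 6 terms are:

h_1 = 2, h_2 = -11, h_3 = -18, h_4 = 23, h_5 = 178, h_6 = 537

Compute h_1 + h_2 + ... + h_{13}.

61646

1st diffs: -13, -7, 41, 155, 359.
2nd diffs: 6, 48, 114, 204.
3rd diffs: 42, 66, 90.
4th diffs: 24, 24 (constant).
Newton forward-difference form: h_k = 2 + (-13)·C(k-1,1) + 6·C(k-1,2) + 42·C(k-1,3) + 24·C(k-1,4).
Continuing: …, 1214, 2347, 4098, 6653, …, h_{13} = 21362.
Summing k = 1..13 (13 terms) gives 61646.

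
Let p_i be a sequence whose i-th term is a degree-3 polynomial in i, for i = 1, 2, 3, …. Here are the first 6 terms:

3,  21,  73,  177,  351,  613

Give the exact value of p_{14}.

8037

1st diffs: 18, 52, 104, 174, 262.
2nd diffs: 34, 52, 70, 88.
3rd diffs: 18, 18, 18 (constant).
So p_i = 3i^3 - i^2 + 1.
Evaluating at i = 14 gives p_{14} = 8037.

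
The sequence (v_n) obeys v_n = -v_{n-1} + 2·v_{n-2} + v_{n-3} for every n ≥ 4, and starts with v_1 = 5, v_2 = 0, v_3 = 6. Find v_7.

34

Applying the relation repeatedly:
v_4 = -1;  v_5 = 13;  v_6 = -9;  v_7 = 34.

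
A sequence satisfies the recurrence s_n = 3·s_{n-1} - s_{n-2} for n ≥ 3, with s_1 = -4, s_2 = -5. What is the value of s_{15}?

-1103483

Step forward from the initial values:
s_3 = -11, s_4 = -28, s_5 = -73, …, s_{12} = -61495, s_{13} = -160996, s_{14} = -421493, s_{15} = -1103483.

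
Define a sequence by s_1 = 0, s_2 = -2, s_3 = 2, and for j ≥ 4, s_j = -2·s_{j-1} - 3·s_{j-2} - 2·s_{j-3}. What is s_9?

-6

Iterate the recurrence:
s_4 = 2; s_5 = -6; s_6 = 2; s_7 = 10; s_8 = -14; s_9 = -6.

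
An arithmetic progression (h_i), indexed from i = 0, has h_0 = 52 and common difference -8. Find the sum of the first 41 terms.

-4428

h_i = 52 + (i - 0)·(-8).
h_{40} = -268; S = 41·(52 + (-268))/2 = -4428.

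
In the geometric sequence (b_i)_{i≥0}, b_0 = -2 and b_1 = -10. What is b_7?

Common ratio r = 5.
b_i = (-2)·5^(i-0).
b_7 = (-2)·5^7 = -156250.

-156250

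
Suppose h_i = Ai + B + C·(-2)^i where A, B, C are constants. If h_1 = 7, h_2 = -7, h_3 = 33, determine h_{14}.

At i = 1, 2, 3: A + B - 2C = 7; 2A + B + 4C = -7; 3A + B - 8C = 33.
Subtracting the first from the second: A + 6C = -14.
Subtracting the second from the third: A - 12C = 40.
Solving: C = -3, A = 4, then B = -3.
Therefore h_{14} = 56 + (-3) + (-3)·16384 = -49099.

-49099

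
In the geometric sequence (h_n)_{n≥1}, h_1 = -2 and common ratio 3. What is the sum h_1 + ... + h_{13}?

h_n = (-2)·3^(n-1).
S = (-2)·(3^13 - 1)/(3 - 1) = (-2)·(1594323 - 1)/(2) = -1594322.

-1594322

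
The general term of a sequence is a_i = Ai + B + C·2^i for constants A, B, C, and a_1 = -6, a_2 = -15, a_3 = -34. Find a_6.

Write the equations: A + B + 2C = -6; 2A + B + 4C = -15; 3A + B + 8C = -34.
Subtracting the first from the second: A + 2C = -9.
Subtracting the second from the third: A + 4C = -19.
Solving: C = -5, A = 1, then B = 3.
Therefore a_6 = 6 + 3 + (-5)·64 = -311.

-311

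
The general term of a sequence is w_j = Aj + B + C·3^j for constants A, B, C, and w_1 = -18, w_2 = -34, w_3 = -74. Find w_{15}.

-28697882

Plug in j = 1, 2, 3: A + B + 3C = -18; 2A + B + 9C = -34; 3A + B + 27C = -74.
Subtracting the first from the second: A + 6C = -16.
Subtracting the second from the third: A + 18C = -40.
Solving: C = -2, A = -4, then B = -8.
Therefore w_{15} = -60 + (-8) + (-2)·14348907 = -28697882.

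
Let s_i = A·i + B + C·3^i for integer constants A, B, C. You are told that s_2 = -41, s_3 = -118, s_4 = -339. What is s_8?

Plug in i = 2, 3, 4: 2A + B + 9C = -41; 3A + B + 27C = -118; 4A + B + 81C = -339.
Subtracting the first from the second: A + 18C = -77.
Subtracting the second from the third: A + 54C = -221.
Solving: C = -4, A = -5, then B = 5.
Therefore s_8 = -40 + 5 + (-4)·6561 = -26279.

-26279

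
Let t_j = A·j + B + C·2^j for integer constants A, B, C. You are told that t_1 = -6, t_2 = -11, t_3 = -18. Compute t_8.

-281

The three given values yield: A + B + 2C = -6; 2A + B + 4C = -11; 3A + B + 8C = -18.
Subtracting the first from the second: A + 2C = -5.
Subtracting the second from the third: A + 4C = -7.
Solving: C = -1, A = -3, then B = -1.
So t_j = -3·j + (-1) + (-1)·2^j; at j=8 this is -281.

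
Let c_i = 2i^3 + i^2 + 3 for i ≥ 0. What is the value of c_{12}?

3603

c_{12} = 2·12^3 + 1·12^2 + 3 = 3603.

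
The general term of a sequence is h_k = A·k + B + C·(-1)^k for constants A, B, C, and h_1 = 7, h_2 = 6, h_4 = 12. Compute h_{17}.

55

At k = 1, 2, 4: A + B - C = 7; 2A + B + C = 6; 4A + B + C = 12.
Subtracting the first from the second: A + 2C = -1.
Subtracting the second from the third: 2A = 6.
Solving: C = -2, A = 3, then B = 2.
Hence h_{17} = 3·17 + 2 + (-2)·(-1) = 55.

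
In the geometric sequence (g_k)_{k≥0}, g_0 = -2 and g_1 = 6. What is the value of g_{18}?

-774840978

Common ratio r = -3.
g_k = (-2)·(-3)^(k-0).
g_{18} = (-2)·(-3)^18 = -774840978.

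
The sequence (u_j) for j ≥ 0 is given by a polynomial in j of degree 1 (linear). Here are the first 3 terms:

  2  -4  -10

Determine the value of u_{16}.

-94

1st diffs: -6, -6 (constant).
So u_j = -6j + 2.
Evaluating at j = 16 gives u_{16} = -94.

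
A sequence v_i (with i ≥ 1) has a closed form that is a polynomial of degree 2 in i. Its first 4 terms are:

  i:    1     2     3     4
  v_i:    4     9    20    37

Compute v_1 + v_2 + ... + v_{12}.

1st diffs: 5, 11, 17.
2nd diffs: 6, 6 (constant).
Newton forward-difference form: v_i = 4 + 5·C(i-1,1) + 6·C(i-1,2).
Continuing: …, 60, 89, 124, 165, …, v_{12} = 389.
Summing i = 1..12 (12 terms) gives 1698.

1698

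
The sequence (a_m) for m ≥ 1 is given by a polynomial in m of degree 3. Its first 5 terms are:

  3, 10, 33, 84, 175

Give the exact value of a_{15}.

1st diffs: 7, 23, 51, 91.
2nd diffs: 16, 28, 40.
3rd diffs: 12, 12 (constant).
So a_m = 2m^3 - 4m^2 + 5m.
Evaluating at m = 15 gives a_{15} = 5925.

5925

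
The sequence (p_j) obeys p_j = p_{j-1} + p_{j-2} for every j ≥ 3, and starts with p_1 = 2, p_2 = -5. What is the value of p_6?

Compute successive terms:
p_3 = -3; p_4 = -8; p_5 = -11; p_6 = -19.

-19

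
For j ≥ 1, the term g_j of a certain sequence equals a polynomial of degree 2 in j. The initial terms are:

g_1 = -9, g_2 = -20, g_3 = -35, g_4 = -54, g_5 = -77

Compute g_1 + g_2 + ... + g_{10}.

1st diffs: -11, -15, -19, -23.
2nd diffs: -4, -4, -4 (constant).
So g_j = -2j^2 - 5j - 2.
Continuing: …, -104, -135, -170, -209, …, g_{10} = -252.
Summing j = 1..10 (10 terms) gives -1065.

-1065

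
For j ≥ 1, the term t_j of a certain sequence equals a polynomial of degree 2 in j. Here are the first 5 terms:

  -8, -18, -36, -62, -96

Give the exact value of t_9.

-312

1st diffs: -10, -18, -26, -34.
2nd diffs: -8, -8, -8 (constant).
Newton forward-difference form: t_j = -8 + (-10)·C(j-1,1) + (-8)·C(j-1,2).
At j = 9: j-1 = 8, so t_9 = -8 - 80 - 224 = -312.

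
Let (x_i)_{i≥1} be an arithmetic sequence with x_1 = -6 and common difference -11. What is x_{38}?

-413

x_i = -6 + (i - 1)·(-11).
x_{38} = -6 + 37·(-11) = -413.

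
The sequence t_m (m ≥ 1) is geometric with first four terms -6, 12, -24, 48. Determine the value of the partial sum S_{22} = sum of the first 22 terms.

Common ratio r = -2.
t_m = (-6)·(-2)^(m-1).
S = (-6)·((-2)^22 - 1)/(-2 - 1) = (-6)·(4194304 - 1)/(-3) = 8388606.

8388606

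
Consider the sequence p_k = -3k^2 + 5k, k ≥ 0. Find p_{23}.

-1472

p_{23} = -3·23^2 + 5·23 = -1472.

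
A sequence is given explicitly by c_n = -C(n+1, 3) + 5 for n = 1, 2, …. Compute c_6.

C(7, 3) = 35, so c_6 = -30.

-30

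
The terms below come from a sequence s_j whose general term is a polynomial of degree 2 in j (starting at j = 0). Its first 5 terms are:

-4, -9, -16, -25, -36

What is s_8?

-100

1st diffs: -5, -7, -9, -11.
2nd diffs: -2, -2, -2 (constant).
So s_j = -j^2 - 4j - 4.
Evaluating at j = 8 gives s_8 = -100.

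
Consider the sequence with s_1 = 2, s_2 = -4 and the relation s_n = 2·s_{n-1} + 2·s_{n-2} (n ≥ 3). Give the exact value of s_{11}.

-16960

s_3 = -4;  s_4 = -16;  s_5 = -40;  s_6 = -112;  s_7 = -304;  s_8 = -832;  s_9 = -2272;  s_{10} = -6208;  s_{11} = -16960.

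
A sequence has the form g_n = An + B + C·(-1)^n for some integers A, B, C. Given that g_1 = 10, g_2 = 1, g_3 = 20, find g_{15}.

80

At n = 1, 2, 3: A + B - C = 10; 2A + B + C = 1; 3A + B - C = 20.
Subtracting the first from the second: A + 2C = -9.
Subtracting the second from the third: A - 2C = 19.
Solving: C = -7, A = 5, then B = -2.
Therefore g_{15} = 75 + (-2) + (-7)·(-1) = 80.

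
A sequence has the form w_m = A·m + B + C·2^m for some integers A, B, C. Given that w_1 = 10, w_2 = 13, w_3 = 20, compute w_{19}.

Write the equations: A + B + 2C = 10; 2A + B + 4C = 13; 3A + B + 8C = 20.
Subtracting the first from the second: A + 2C = 3.
Subtracting the second from the third: A + 4C = 7.
Solving: C = 2, A = -1, then B = 7.
Therefore w_{19} = -19 + 7 + 2·524288 = 1048564.

1048564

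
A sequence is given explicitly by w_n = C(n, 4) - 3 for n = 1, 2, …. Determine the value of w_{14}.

C(14, 4) = 1001, so w_{14} = 998.

998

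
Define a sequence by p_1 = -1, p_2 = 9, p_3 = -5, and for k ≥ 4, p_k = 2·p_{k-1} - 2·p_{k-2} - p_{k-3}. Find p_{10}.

349

Compute successive terms:
p_4 = -27  p_5 = -53  p_6 = -47  p_7 = 39  p_8 = 225  p_9 = 419  p_{10} = 349.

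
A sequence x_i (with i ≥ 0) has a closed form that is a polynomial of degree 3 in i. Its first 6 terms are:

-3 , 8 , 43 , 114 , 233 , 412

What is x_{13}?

5444

1st diffs: 11, 35, 71, 119, 179.
2nd diffs: 24, 36, 48, 60.
3rd diffs: 12, 12, 12 (constant).
Newton forward-difference form: x_i = -3 + 11·C(i,1) + 24·C(i,2) + 12·C(i,3).
At i = 13: i = 13, so x_{13} = -3 + 143 + 1872 + 3432 = 5444.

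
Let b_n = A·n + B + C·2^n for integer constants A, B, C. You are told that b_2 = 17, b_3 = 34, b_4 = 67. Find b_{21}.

Plug in n = 2, 3, 4: 2A + B + 4C = 17; 3A + B + 8C = 34; 4A + B + 16C = 67.
Subtracting the first from the second: A + 4C = 17.
Subtracting the second from the third: A + 8C = 33.
Solving: C = 4, A = 1, then B = -1.
So b_n = 1·n + (-1) + 4·2^n; at n=21 this is 8388628.

8388628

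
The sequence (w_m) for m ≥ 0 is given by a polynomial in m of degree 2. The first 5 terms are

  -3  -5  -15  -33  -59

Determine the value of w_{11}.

-465

1st diffs: -2, -10, -18, -26.
2nd diffs: -8, -8, -8 (constant).
So w_m = -4m^2 + 2m - 3.
Evaluating at m = 11 gives w_{11} = -465.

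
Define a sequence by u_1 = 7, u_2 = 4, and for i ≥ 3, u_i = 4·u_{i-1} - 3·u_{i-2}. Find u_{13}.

-797153

u_3 = -5;  u_4 = -32;  u_5 = -113;  …;  u_{10} = -29516;  u_{11} = -88565;  u_{12} = -265712;  u_{13} = -797153.
(Characteristic roots are 3 and 1.)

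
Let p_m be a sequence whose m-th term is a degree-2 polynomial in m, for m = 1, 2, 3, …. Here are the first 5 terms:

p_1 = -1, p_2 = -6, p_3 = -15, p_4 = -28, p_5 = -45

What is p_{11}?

1st diffs: -5, -9, -13, -17.
2nd diffs: -4, -4, -4 (constant).
So p_m = -2m^2 + m.
Evaluating at m = 11 gives p_{11} = -231.

-231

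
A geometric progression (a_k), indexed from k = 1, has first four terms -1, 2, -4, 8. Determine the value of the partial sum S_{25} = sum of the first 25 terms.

-11184811

Common ratio r = -2.
a_k = (-1)·(-2)^(k-1).
S = (-1)·((-2)^25 - 1)/(-2 - 1) = (-1)·(-33554432 - 1)/(-3) = -11184811.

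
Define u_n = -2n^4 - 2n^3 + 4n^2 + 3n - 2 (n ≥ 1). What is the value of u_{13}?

u_{13} = -2·13^4 - 2·13^3 + 4·13^2 + 3·13 - 2 = -60803.

-60803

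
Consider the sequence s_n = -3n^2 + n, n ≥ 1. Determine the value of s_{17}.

-850

s_{17} = -3·17^2 + 1·17 = -850.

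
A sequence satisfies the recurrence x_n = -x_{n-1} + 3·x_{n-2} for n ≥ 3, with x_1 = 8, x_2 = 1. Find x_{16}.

-709220

Iterate the recurrence:
x_3 = 23  x_4 = -20  x_5 = 89  …  x_{13} = 58232  x_{14} = -133631  x_{15} = 308327  x_{16} = -709220.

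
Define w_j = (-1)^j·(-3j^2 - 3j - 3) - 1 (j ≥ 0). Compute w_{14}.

(-1)^14 = 1; -3j^2 - 3j - 3 at j=14 is -633; so w_{14} = -634.

-634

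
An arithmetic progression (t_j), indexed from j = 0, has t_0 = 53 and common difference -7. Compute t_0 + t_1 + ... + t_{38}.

t_j = 53 + (j - 0)·(-7).
t_{38} = -213; S = 39·(53 + (-213))/2 = -3120.

-3120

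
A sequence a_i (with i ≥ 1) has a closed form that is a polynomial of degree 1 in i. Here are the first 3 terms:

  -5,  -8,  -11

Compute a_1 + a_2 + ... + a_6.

1st diffs: -3, -3 (constant).
So a_i = -3i - 2.
Continuing: -14, -17, -20.
Summing i = 1..6 (6 terms) gives -75.

-75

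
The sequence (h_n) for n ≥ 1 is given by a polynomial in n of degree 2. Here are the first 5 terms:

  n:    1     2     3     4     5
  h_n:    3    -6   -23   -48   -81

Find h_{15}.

1st diffs: -9, -17, -25, -33.
2nd diffs: -8, -8, -8 (constant).
Newton forward-difference form: h_n = 3 + (-9)·C(n-1,1) + (-8)·C(n-1,2).
At n = 15: n-1 = 14, so h_{15} = 3 - 126 - 728 = -851.

-851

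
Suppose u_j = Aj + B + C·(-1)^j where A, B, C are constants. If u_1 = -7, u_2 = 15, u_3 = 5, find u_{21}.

Write the equations: A + B - C = -7; 2A + B + C = 15; 3A + B - C = 5.
Subtracting the first from the second: A + 2C = 22.
Subtracting the second from the third: A - 2C = -10.
Solving: C = 8, A = 6, then B = -5.
Hence u_{21} = 6·21 + (-5) + 8·(-1) = 113.

113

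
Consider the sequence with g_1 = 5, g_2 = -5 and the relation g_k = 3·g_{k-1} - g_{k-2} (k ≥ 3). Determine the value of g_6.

Applying the relation repeatedly:
g_3 = -20  g_4 = -55  g_5 = -145  g_6 = -380.

-380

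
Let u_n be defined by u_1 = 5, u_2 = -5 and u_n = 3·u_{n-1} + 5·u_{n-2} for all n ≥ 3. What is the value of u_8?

u_3 = 10, u_4 = 5, u_5 = 65, u_6 = 220, u_7 = 985, u_8 = 4055.

4055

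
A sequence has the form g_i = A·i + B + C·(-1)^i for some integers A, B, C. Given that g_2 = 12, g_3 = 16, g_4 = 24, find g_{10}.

Plug in i = 2, 3, 4: 2A + B + C = 12; 3A + B - C = 16; 4A + B + C = 24.
Subtracting the first from the second: A - 2C = 4.
Subtracting the second from the third: A + 2C = 8.
Solving: C = 1, A = 6, then B = -1.
Hence g_{10} = 6·10 + (-1) + 1·1 = 60.

60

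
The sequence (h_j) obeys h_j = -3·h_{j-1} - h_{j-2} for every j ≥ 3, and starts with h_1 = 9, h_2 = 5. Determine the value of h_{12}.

Applying the relation repeatedly:
h_3 = -24;  h_4 = 67;  h_5 = -177;  h_6 = 464;  h_7 = -1215;  h_8 = 3181;  h_9 = -8328;  h_{10} = 21803;  h_{11} = -57081;  h_{12} = 149440.

149440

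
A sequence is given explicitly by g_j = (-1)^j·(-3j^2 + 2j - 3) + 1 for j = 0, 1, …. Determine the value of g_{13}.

(-1)^13 = -1; -3j^2 + 2j - 3 at j=13 is -484; so g_{13} = 485.

485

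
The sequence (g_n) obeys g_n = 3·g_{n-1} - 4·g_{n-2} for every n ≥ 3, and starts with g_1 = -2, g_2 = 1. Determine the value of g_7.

-133

g_3 = 11  g_4 = 29  g_5 = 43  g_6 = 13  g_7 = -133.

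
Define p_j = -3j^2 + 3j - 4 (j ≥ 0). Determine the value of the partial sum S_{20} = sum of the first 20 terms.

Over j = 0..19: Σj = 190, Σj² = 2470.
Total = (-3)·2470 + (3)·190 + (-4)·20 = -6920.

-6920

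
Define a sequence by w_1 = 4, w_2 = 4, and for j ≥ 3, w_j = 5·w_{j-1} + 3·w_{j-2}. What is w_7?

29348

Step forward from the initial values:
w_3 = 32;  w_4 = 172;  w_5 = 956;  w_6 = 5296;  w_7 = 29348.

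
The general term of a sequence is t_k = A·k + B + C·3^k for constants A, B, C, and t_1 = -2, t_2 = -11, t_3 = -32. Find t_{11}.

The three given values yield: A + B + 3C = -2; 2A + B + 9C = -11; 3A + B + 27C = -32.
Subtracting the first from the second: A + 6C = -9.
Subtracting the second from the third: A + 18C = -21.
Solving: C = -1, A = -3, then B = 4.
Hence t_{11} = -3·11 + 4 + (-1)·177147 = -177176.

-177176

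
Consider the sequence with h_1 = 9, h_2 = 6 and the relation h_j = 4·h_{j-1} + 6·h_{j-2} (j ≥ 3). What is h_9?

1312656

Step forward from the initial values:
h_3 = 78, h_4 = 348, h_5 = 1860, h_6 = 9528, h_7 = 49272, h_8 = 254256, h_9 = 1312656.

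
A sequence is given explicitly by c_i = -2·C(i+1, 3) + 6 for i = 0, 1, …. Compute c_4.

-14

C(5, 3) = 10, so c_4 = -14.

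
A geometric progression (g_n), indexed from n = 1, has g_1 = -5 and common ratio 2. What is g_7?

-320

g_n = (-5)·2^(n-1).
g_7 = (-5)·2^6 = -320.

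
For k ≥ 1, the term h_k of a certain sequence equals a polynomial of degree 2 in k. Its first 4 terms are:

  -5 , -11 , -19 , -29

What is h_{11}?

1st diffs: -6, -8, -10.
2nd diffs: -2, -2 (constant).
Newton forward-difference form: h_k = -5 + (-6)·C(k-1,1) + (-2)·C(k-1,2).
At k = 11: k-1 = 10, so h_{11} = -5 - 60 - 90 = -155.

-155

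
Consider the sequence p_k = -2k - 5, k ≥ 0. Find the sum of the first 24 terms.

Over k = 0..23: Σk = 276.
Total = (-2)·276 + (-5)·24 = -672.

-672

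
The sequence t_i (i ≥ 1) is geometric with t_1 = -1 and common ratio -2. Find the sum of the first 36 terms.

t_i = (-1)·(-2)^(i-1).
S = (-1)·((-2)^36 - 1)/(-2 - 1) = (-1)·(68719476736 - 1)/(-3) = 22906492245.

22906492245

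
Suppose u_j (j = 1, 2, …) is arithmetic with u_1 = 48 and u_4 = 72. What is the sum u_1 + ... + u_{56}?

15008

Common difference d = (72 - 48) / (4 - 1) = 8.
u_j = 48 + (j - 1)·8.
u_{56} = 488; S = 56·(48 + 488)/2 = 15008.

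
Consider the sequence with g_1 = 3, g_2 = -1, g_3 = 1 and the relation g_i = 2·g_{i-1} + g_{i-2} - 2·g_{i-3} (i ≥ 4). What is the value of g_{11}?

-679

Iterate the recurrence:
g_4 = -5, g_5 = -7, g_6 = -21, g_7 = -39, g_8 = -85, g_9 = -167, g_{10} = -341, g_{11} = -679.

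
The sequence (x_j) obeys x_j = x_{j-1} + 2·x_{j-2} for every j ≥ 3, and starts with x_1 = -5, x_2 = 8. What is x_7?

Step forward from the initial values:
x_3 = -2, x_4 = 14, x_5 = 10, x_6 = 38, x_7 = 58.
(Characteristic roots are 2 and -1.)

58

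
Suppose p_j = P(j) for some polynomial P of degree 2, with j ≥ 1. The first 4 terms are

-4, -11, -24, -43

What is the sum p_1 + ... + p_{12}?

1st diffs: -7, -13, -19.
2nd diffs: -6, -6 (constant).
Newton forward-difference form: p_j = -4 + (-7)·C(j-1,1) + (-6)·C(j-1,2).
Continuing: …, -68, -99, -136, -179, …, p_{12} = -411.
Summing j = 1..12 (12 terms) gives -1830.

-1830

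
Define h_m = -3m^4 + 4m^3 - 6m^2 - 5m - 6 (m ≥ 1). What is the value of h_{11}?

-39386

h_{11} = -3·11^4 + 4·11^3 - 6·11^2 - 5·11 - 6 = -39386.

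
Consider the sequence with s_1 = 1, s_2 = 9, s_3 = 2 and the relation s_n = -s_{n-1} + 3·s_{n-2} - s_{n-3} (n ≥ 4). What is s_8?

Compute successive terms:
s_4 = 24  s_5 = -27  s_6 = 97  s_7 = -202  s_8 = 520.

520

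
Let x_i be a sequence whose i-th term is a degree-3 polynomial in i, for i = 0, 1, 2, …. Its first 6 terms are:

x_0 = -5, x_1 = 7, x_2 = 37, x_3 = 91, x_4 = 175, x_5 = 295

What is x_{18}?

7861

1st diffs: 12, 30, 54, 84, 120.
2nd diffs: 18, 24, 30, 36.
3rd diffs: 6, 6, 6 (constant).
Newton forward-difference form: x_i = -5 + 12·C(i,1) + 18·C(i,2) + 6·C(i,3).
At i = 18: i = 18, so x_{18} = -5 + 216 + 2754 + 4896 = 7861.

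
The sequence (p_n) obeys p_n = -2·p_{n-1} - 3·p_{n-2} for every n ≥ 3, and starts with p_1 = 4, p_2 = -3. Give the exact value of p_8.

-159

Applying the relation repeatedly:
p_3 = -6, p_4 = 21, p_5 = -24, p_6 = -15, p_7 = 102, p_8 = -159.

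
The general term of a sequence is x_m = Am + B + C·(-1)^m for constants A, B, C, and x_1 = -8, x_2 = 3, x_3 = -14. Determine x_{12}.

-27

The three given values yield: A + B - C = -8; 2A + B + C = 3; 3A + B - C = -14.
Subtracting the first from the second: A + 2C = 11.
Subtracting the second from the third: A - 2C = -17.
Solving: C = 7, A = -3, then B = 2.
So x_m = -3·m + 2 + 7·(-1)^m; at m=12 this is -27.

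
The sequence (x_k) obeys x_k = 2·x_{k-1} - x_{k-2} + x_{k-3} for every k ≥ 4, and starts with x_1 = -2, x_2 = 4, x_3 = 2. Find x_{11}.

Applying the relation repeatedly:
x_4 = -2, x_5 = -2, x_6 = 0, x_7 = 0, x_8 = -2, x_9 = -4, x_{10} = -6, x_{11} = -10.

-10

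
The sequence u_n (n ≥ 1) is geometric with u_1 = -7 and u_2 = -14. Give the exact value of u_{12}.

Common ratio r = 2.
u_n = (-7)·2^(n-1).
u_{12} = (-7)·2^11 = -14336.

-14336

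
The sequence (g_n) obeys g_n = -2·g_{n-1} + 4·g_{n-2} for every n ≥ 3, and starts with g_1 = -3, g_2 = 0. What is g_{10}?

Compute successive terms:
g_3 = -12, g_4 = 24, g_5 = -96, g_6 = 288, g_7 = -960, g_8 = 3072, g_9 = -9984, g_{10} = 32256.

32256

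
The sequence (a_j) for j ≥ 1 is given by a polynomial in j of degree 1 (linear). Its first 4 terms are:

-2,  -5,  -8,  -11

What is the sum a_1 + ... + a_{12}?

-222

1st diffs: -3, -3, -3 (constant).
So a_j = -3j + 1.
Continuing: …, -14, -17, -20, -23, …, a_{12} = -35.
Summing j = 1..12 (12 terms) gives -222.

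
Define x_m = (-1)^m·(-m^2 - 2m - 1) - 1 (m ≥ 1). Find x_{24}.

-626

(-1)^24 = 1; -m^2 - 2m - 1 at m=24 is -625; so x_{24} = -626.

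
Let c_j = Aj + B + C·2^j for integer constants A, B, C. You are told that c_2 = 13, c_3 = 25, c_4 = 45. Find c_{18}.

524357

Plug in j = 2, 3, 4: 2A + B + 4C = 13; 3A + B + 8C = 25; 4A + B + 16C = 45.
Subtracting the first from the second: A + 4C = 12.
Subtracting the second from the third: A + 8C = 20.
Solving: C = 2, A = 4, then B = -3.
Therefore c_{18} = 72 + (-3) + 2·262144 = 524357.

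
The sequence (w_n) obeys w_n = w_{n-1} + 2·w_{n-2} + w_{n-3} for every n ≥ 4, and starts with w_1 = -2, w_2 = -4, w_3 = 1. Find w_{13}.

Compute successive terms:
w_4 = -9, w_5 = -11, w_6 = -28, w_7 = -59, w_8 = -126, w_9 = -272, w_{10} = -583, w_{11} = -1253, w_{12} = -2691, w_{13} = -5780.

-5780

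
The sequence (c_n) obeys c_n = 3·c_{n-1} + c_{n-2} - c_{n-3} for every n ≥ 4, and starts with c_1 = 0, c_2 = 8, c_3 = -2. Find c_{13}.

-32420

Compute successive terms:
c_4 = 2; c_5 = -4; c_6 = -8; c_7 = -30; c_8 = -94; c_9 = -304; c_{10} = -976; c_{11} = -3138; c_{12} = -10086; c_{13} = -32420.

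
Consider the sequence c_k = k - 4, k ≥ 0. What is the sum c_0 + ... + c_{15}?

Over k = 0..15: Σk = 120.
Total = (1)·120 + (-4)·16 = 56.

56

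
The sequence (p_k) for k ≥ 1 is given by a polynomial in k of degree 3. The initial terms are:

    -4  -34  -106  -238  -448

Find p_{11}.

-4354

1st diffs: -30, -72, -132, -210.
2nd diffs: -42, -60, -78.
3rd diffs: -18, -18 (constant).
Newton forward-difference form: p_k = -4 + (-30)·C(k-1,1) + (-42)·C(k-1,2) + (-18)·C(k-1,3).
At k = 11: k-1 = 10, so p_{11} = -4 - 300 - 1890 - 2160 = -4354.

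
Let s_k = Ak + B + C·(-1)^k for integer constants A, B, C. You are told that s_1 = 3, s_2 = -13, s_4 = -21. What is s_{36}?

-149

At k = 1, 2, 4: A + B - C = 3; 2A + B + C = -13; 4A + B + C = -21.
Subtracting the first from the second: A + 2C = -16.
Subtracting the second from the third: 2A = -8.
Solving: C = -6, A = -4, then B = 1.
Hence s_{36} = -4·36 + 1 + (-6)·1 = -149.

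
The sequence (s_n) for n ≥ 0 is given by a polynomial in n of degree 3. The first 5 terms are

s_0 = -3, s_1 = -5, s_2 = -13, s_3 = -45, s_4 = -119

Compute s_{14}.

1st diffs: -2, -8, -32, -74.
2nd diffs: -6, -24, -42.
3rd diffs: -18, -18 (constant).
Newton forward-difference form: s_n = -3 + (-2)·C(n,1) + (-6)·C(n,2) + (-18)·C(n,3).
At n = 14: n = 14, so s_{14} = -3 - 28 - 546 - 6552 = -7129.

-7129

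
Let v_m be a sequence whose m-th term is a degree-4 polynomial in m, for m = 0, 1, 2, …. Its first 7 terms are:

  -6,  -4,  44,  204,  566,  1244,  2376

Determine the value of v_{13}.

1st diffs: 2, 48, 160, 362, 678, 1132.
2nd diffs: 46, 112, 202, 316, 454.
3rd diffs: 66, 90, 114, 138.
4th diffs: 24, 24, 24 (constant).
Newton forward-difference form: v_m = -6 + 2·C(m,1) + 46·C(m,2) + 66·C(m,3) + 24·C(m,4).
At m = 13: m = 13, so v_{13} = -6 + 26 + 3588 + 18876 + 17160 = 39644.

39644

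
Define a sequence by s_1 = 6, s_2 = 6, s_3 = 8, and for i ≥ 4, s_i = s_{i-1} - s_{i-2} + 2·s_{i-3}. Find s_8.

46

Compute successive terms:
s_4 = 14;  s_5 = 18;  s_6 = 20;  s_7 = 30;  s_8 = 46.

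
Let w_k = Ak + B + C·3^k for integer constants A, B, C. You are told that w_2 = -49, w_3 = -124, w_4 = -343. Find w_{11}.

-708628

At k = 2, 3, 4: 2A + B + 9C = -49; 3A + B + 27C = -124; 4A + B + 81C = -343.
Subtracting the first from the second: A + 18C = -75.
Subtracting the second from the third: A + 54C = -219.
Solving: C = -4, A = -3, then B = -7.
Therefore w_{11} = -33 + (-7) + (-4)·177147 = -708628.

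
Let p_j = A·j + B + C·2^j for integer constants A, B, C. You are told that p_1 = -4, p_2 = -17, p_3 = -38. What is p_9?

Write the equations: A + B + 2C = -4; 2A + B + 4C = -17; 3A + B + 8C = -38.
Subtracting the first from the second: A + 2C = -13.
Subtracting the second from the third: A + 4C = -21.
Solving: C = -4, A = -5, then B = 9.
So p_j = -5·j + 9 + (-4)·2^j; at j=9 this is -2084.

-2084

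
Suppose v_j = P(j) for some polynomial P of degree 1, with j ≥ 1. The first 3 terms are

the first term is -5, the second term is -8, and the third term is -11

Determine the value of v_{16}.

1st diffs: -3, -3 (constant).
So v_j = -3j - 2.
Evaluating at j = 16 gives v_{16} = -50.

-50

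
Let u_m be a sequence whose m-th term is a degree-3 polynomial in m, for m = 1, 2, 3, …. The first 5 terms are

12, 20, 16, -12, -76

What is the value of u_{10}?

-1356

1st diffs: 8, -4, -28, -64.
2nd diffs: -12, -24, -36.
3rd diffs: -12, -12 (constant).
Newton forward-difference form: u_m = 12 + 8·C(m-1,1) + (-12)·C(m-1,2) + (-12)·C(m-1,3).
At m = 10: m-1 = 9, so u_{10} = 12 + 72 - 432 - 1008 = -1356.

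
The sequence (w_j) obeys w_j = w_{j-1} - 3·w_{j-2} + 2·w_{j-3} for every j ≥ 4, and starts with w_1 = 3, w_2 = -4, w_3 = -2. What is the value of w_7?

Applying the relation repeatedly:
w_4 = 16, w_5 = 14, w_6 = -38, w_7 = -48.

-48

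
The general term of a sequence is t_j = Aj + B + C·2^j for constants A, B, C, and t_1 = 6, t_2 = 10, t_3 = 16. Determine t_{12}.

At j = 1, 2, 3: A + B + 2C = 6; 2A + B + 4C = 10; 3A + B + 8C = 16.
Subtracting the first from the second: A + 2C = 4.
Subtracting the second from the third: A + 4C = 6.
Solving: C = 1, A = 2, then B = 2.
Hence t_{12} = 2·12 + 2 + 1·4096 = 4122.

4122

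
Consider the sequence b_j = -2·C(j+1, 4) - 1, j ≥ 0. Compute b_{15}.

C(16, 4) = 1820, so b_{15} = -3641.

-3641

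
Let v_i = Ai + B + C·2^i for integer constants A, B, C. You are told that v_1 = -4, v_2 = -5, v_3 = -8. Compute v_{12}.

-4087

Plug in i = 1, 2, 3: A + B + 2C = -4; 2A + B + 4C = -5; 3A + B + 8C = -8.
Subtracting the first from the second: A + 2C = -1.
Subtracting the second from the third: A + 4C = -3.
Solving: C = -1, A = 1, then B = -3.
Hence v_{12} = 1·12 + (-3) + (-1)·4096 = -4087.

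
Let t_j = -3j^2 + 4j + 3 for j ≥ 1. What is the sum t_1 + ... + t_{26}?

Over j = 1..26: Σj = 351, Σj² = 6201.
Total = (-3)·6201 + (4)·351 + (3)·26 = -17121.

-17121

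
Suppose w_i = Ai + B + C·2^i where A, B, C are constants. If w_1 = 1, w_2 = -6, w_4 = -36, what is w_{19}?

-1048625

Write the equations: A + B + 2C = 1; 2A + B + 4C = -6; 4A + B + 16C = -36.
Subtracting the first from the second: A + 2C = -7.
Subtracting the second from the third: 2A + 12C = -30.
Solving: C = -2, A = -3, then B = 8.
Therefore w_{19} = -57 + 8 + (-2)·524288 = -1048625.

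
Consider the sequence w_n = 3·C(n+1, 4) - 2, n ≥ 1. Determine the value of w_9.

C(10, 4) = 210, so w_9 = 628.

628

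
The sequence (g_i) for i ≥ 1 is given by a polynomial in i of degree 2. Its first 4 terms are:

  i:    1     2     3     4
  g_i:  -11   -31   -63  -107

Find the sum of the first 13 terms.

1st diffs: -20, -32, -44.
2nd diffs: -12, -12 (constant).
So g_i = -6i^2 - 2i - 3.
Continuing: …, -163, -231, -311, -403, …, g_{13} = -1043.
Summing i = 1..13 (13 terms) gives -5135.

-5135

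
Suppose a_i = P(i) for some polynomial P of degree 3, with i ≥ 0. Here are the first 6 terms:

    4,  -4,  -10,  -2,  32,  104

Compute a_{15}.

5554

1st diffs: -8, -6, 8, 34, 72.
2nd diffs: 2, 14, 26, 38.
3rd diffs: 12, 12, 12 (constant).
So a_i = 2i^3 - 5i^2 - 5i + 4.
Evaluating at i = 15 gives a_{15} = 5554.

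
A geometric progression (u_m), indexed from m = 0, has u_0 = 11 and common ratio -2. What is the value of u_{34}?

u_m = 11·(-2)^(m-0).
u_{34} = 11·(-2)^34 = 188978561024.

188978561024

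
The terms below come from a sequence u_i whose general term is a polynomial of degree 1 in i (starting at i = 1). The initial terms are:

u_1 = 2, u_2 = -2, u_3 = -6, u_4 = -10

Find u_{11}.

-38

1st diffs: -4, -4, -4 (constant).
So u_i = -4i + 6.
Evaluating at i = 11 gives u_{11} = -38.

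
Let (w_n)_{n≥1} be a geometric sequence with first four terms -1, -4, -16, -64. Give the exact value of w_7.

Common ratio r = 4.
w_n = (-1)·4^(n-1).
w_7 = (-1)·4^6 = -4096.

-4096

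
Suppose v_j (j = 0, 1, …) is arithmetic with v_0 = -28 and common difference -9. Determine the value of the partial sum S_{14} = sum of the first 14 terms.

v_j = -28 + (j - 0)·(-9).
v_{13} = -145; S = 14·(-28 + (-145))/2 = -1211.

-1211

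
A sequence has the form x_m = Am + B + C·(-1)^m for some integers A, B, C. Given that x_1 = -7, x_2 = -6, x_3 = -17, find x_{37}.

-187

Write the equations: A + B - C = -7; 2A + B + C = -6; 3A + B - C = -17.
Subtracting the first from the second: A + 2C = 1.
Subtracting the second from the third: A - 2C = -11.
Solving: C = 3, A = -5, then B = 1.
So x_m = -5·m + 1 + 3·(-1)^m; at m=37 this is -187.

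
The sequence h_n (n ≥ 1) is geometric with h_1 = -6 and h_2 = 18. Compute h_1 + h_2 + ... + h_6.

Common ratio r = -3.
h_n = (-6)·(-3)^(n-1).
S = (-6)·((-3)^6 - 1)/(-3 - 1) = (-6)·(729 - 1)/(-4) = 1092.

1092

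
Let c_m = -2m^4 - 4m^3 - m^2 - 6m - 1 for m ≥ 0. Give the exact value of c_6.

-3529

c_6 = -2·6^4 - 4·6^3 - 1·6^2 - 6·6 - 1 = -3529.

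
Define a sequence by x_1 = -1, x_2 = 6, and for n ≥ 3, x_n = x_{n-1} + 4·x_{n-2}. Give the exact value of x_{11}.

Step forward from the initial values:
x_3 = 2; x_4 = 26; x_5 = 34; x_6 = 138; x_7 = 274; x_8 = 826; x_9 = 1922; x_{10} = 5226; x_{11} = 12914.

12914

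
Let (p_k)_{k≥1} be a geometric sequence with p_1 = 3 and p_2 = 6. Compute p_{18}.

393216

Common ratio r = 2.
p_k = 3·2^(k-1).
p_{18} = 3·2^17 = 393216.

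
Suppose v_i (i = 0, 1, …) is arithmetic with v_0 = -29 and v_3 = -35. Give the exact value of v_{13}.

Common difference d = (-35 - (-29)) / (3 - 0) = -2.
v_i = -29 + (i - 0)·(-2).
v_{13} = -29 + 13·(-2) = -55.

-55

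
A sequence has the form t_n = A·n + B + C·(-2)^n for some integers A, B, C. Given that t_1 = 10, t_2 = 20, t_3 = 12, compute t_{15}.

At n = 1, 2, 3: A + B - 2C = 10; 2A + B + 4C = 20; 3A + B - 8C = 12.
Subtracting the first from the second: A + 6C = 10.
Subtracting the second from the third: A - 12C = -8.
Solving: C = 1, A = 4, then B = 8.
Hence t_{15} = 4·15 + 8 + 1·(-32768) = -32700.

-32700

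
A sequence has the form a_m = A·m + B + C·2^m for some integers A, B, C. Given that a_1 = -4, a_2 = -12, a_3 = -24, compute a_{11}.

-4136

At m = 1, 2, 3: A + B + 2C = -4; 2A + B + 4C = -12; 3A + B + 8C = -24.
Subtracting the first from the second: A + 2C = -8.
Subtracting the second from the third: A + 4C = -12.
Solving: C = -2, A = -4, then B = 4.
So a_m = -4·m + 4 + (-2)·2^m; at m=11 this is -4136.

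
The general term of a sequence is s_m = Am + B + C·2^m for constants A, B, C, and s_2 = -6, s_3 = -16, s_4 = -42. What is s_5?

-100

Plug in m = 2, 3, 4: 2A + B + 4C = -6; 3A + B + 8C = -16; 4A + B + 16C = -42.
Subtracting the first from the second: A + 4C = -10.
Subtracting the second from the third: A + 8C = -26.
Solving: C = -4, A = 6, then B = -2.
So s_m = 6·m + (-2) + (-4)·2^m; at m=5 this is -100.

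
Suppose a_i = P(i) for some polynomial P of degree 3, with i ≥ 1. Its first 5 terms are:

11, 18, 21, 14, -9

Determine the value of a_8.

-234

1st diffs: 7, 3, -7, -23.
2nd diffs: -4, -10, -16.
3rd diffs: -6, -6 (constant).
So a_i = -i^3 + 4i^2 + 2i + 6.
Evaluating at i = 8 gives a_8 = -234.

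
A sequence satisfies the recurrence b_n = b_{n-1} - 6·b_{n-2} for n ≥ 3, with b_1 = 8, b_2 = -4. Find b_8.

Applying the relation repeatedly:
b_3 = -52;  b_4 = -28;  b_5 = 284;  b_6 = 452;  b_7 = -1252;  b_8 = -3964.

-3964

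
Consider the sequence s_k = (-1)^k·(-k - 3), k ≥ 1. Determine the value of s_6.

-9

(-1)^6 = 1; -k - 3 at k=6 is -9; so s_6 = -9.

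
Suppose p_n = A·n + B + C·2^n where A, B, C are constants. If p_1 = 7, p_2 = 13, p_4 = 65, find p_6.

297

The three given values yield: A + B + 2C = 7; 2A + B + 4C = 13; 4A + B + 16C = 65.
Subtracting the first from the second: A + 2C = 6.
Subtracting the second from the third: 2A + 12C = 52.
Solving: C = 5, A = -4, then B = 1.
Hence p_6 = -4·6 + 1 + 5·64 = 297.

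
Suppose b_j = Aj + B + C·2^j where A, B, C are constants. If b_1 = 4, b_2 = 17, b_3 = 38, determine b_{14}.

65597

The three given values yield: A + B + 2C = 4; 2A + B + 4C = 17; 3A + B + 8C = 38.
Subtracting the first from the second: A + 2C = 13.
Subtracting the second from the third: A + 4C = 21.
Solving: C = 4, A = 5, then B = -9.
Therefore b_{14} = 70 + (-9) + 4·16384 = 65597.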